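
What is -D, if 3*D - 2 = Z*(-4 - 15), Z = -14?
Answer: -268/3 ≈ -89.333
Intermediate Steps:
D = 268/3 (D = 2/3 + (-14*(-4 - 15))/3 = 2/3 + (-14*(-19))/3 = 2/3 + (1/3)*266 = 2/3 + 266/3 = 268/3 ≈ 89.333)
-D = -1*268/3 = -268/3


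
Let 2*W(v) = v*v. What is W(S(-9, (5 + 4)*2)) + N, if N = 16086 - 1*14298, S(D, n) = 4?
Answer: 1796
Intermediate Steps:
N = 1788 (N = 16086 - 14298 = 1788)
W(v) = v**2/2 (W(v) = (v*v)/2 = v**2/2)
W(S(-9, (5 + 4)*2)) + N = (1/2)*4**2 + 1788 = (1/2)*16 + 1788 = 8 + 1788 = 1796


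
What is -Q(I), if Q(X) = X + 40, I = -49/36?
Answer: -1391/36 ≈ -38.639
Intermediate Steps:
I = -49/36 (I = -49*1/36 = -49/36 ≈ -1.3611)
Q(X) = 40 + X
-Q(I) = -(40 - 49/36) = -1*1391/36 = -1391/36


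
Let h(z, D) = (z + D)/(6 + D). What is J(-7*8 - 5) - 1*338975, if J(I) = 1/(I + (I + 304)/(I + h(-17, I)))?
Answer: -72290489727/213262 ≈ -3.3898e+5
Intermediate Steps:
h(z, D) = (D + z)/(6 + D)
J(I) = 1/(I + (304 + I)/(I + (-17 + I)/(6 + I))) (J(I) = 1/(I + (I + 304)/(I + (I - 17)/(6 + I))) = 1/(I + (304 + I)/(I + (-17 + I)/(6 + I))))
J(-7*8 - 5) - 1*338975 = (-17 + (-7*8 - 5)² + 7*(-7*8 - 5))/(1824 + (-7*8 - 5)³ + 8*(-7*8 - 5)² + 293*(-7*8 - 5)) - 1*338975 = (-17 + (-56 - 5)² + 7*(-56 - 5))/(1824 + (-56 - 5)³ + 8*(-56 - 5)² + 293*(-56 - 5)) - 338975 = (-17 + (-61)² + 7*(-61))/(1824 + (-61)³ + 8*(-61)² + 293*(-61)) - 338975 = (-17 + 3721 - 427)/(1824 - 226981 + 8*3721 - 17873) - 338975 = 3277/(1824 - 226981 + 29768 - 17873) - 338975 = 3277/(-213262) - 338975 = -1/213262*3277 - 338975 = -3277/213262 - 338975 = -72290489727/213262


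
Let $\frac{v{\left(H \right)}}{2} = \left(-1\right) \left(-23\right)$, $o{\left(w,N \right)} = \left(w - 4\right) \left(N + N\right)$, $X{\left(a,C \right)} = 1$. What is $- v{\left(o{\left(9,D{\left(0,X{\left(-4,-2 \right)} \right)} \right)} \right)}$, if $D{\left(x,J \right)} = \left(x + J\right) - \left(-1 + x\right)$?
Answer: $-46$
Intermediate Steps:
$D{\left(x,J \right)} = 1 + J$ ($D{\left(x,J \right)} = \left(J + x\right) - \left(-1 + x\right) = 1 + J$)
$o{\left(w,N \right)} = 2 N \left(-4 + w\right)$ ($o{\left(w,N \right)} = \left(-4 + w\right) 2 N = 2 N \left(-4 + w\right)$)
$v{\left(H \right)} = 46$ ($v{\left(H \right)} = 2 \left(\left(-1\right) \left(-23\right)\right) = 2 \cdot 23 = 46$)
$- v{\left(o{\left(9,D{\left(0,X{\left(-4,-2 \right)} \right)} \right)} \right)} = \left(-1\right) 46 = -46$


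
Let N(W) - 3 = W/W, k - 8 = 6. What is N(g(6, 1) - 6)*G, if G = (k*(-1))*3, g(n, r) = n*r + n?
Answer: -168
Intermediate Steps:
k = 14 (k = 8 + 6 = 14)
g(n, r) = n + n*r
G = -42 (G = (14*(-1))*3 = -14*3 = -42)
N(W) = 4 (N(W) = 3 + W/W = 3 + 1 = 4)
N(g(6, 1) - 6)*G = 4*(-42) = -168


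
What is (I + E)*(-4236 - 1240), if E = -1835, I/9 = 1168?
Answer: -47515252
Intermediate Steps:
I = 10512 (I = 9*1168 = 10512)
(I + E)*(-4236 - 1240) = (10512 - 1835)*(-4236 - 1240) = 8677*(-5476) = -47515252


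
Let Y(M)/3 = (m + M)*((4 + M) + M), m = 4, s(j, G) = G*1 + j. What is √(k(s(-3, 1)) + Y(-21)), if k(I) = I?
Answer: 44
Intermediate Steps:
s(j, G) = G + j
Y(M) = 3*(4 + M)*(4 + 2*M) (Y(M) = 3*((4 + M)*((4 + M) + M)) = 3*((4 + M)*(4 + 2*M)) = 3*(4 + M)*(4 + 2*M))
√(k(s(-3, 1)) + Y(-21)) = √((1 - 3) + (48 + 6*(-21)² + 36*(-21))) = √(-2 + (48 + 6*441 - 756)) = √(-2 + (48 + 2646 - 756)) = √(-2 + 1938) = √1936 = 44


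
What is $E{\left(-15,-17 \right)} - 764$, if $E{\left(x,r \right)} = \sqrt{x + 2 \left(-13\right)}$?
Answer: $-764 + i \sqrt{41} \approx -764.0 + 6.4031 i$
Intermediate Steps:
$E{\left(x,r \right)} = \sqrt{-26 + x}$ ($E{\left(x,r \right)} = \sqrt{x - 26} = \sqrt{-26 + x}$)
$E{\left(-15,-17 \right)} - 764 = \sqrt{-26 - 15} - 764 = \sqrt{-41} - 764 = i \sqrt{41} - 764 = -764 + i \sqrt{41}$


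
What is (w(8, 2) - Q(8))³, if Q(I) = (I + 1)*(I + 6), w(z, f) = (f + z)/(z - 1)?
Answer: -663054848/343 ≈ -1.9331e+6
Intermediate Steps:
w(z, f) = (f + z)/(-1 + z)
Q(I) = (1 + I)*(6 + I)
(w(8, 2) - Q(8))³ = ((2 + 8)/(-1 + 8) - (6 + 8² + 7*8))³ = (10/7 - (6 + 64 + 56))³ = ((⅐)*10 - 1*126)³ = (10/7 - 126)³ = (-872/7)³ = -663054848/343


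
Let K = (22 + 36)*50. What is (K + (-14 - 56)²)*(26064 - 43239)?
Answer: -133965000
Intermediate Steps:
K = 2900 (K = 58*50 = 2900)
(K + (-14 - 56)²)*(26064 - 43239) = (2900 + (-14 - 56)²)*(26064 - 43239) = (2900 + (-70)²)*(-17175) = (2900 + 4900)*(-17175) = 7800*(-17175) = -133965000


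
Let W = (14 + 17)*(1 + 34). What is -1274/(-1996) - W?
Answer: -1082193/998 ≈ -1084.4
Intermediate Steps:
W = 1085 (W = 31*35 = 1085)
-1274/(-1996) - W = -1274/(-1996) - 1*1085 = -1274*(-1/1996) - 1085 = 637/998 - 1085 = -1082193/998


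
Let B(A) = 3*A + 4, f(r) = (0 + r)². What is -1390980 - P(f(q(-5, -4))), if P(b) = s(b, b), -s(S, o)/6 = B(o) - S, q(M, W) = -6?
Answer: -1390524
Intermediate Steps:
f(r) = r²
B(A) = 4 + 3*A
s(S, o) = -24 - 18*o + 6*S (s(S, o) = -6*((4 + 3*o) - S) = -6*(4 - S + 3*o) = -24 - 18*o + 6*S)
P(b) = -24 - 12*b (P(b) = -24 - 18*b + 6*b = -24 - 12*b)
-1390980 - P(f(q(-5, -4))) = -1390980 - (-24 - 12*(-6)²) = -1390980 - (-24 - 12*36) = -1390980 - (-24 - 432) = -1390980 - 1*(-456) = -1390980 + 456 = -1390524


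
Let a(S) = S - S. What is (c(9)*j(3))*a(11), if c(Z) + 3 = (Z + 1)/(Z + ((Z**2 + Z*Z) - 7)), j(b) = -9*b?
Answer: 0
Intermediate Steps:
a(S) = 0
c(Z) = -3 + (1 + Z)/(-7 + Z + 2*Z**2) (c(Z) = -3 + (Z + 1)/(Z + ((Z**2 + Z*Z) - 7)) = -3 + (1 + Z)/(Z + ((Z**2 + Z**2) - 7)) = -3 + (1 + Z)/(Z + (2*Z**2 - 7)) = -3 + (1 + Z)/(Z + (-7 + 2*Z**2)) = -3 + (1 + Z)/(-7 + Z + 2*Z**2))
(c(9)*j(3))*a(11) = ((2*(11 - 1*9 - 3*9**2)/(-7 + 9 + 2*9**2))*(-9*3))*0 = ((2*(11 - 9 - 3*81)/(-7 + 9 + 2*81))*(-27))*0 = ((2*(11 - 9 - 243)/(-7 + 9 + 162))*(-27))*0 = ((2*(-241)/164)*(-27))*0 = ((2*(1/164)*(-241))*(-27))*0 = -241/82*(-27)*0 = (6507/82)*0 = 0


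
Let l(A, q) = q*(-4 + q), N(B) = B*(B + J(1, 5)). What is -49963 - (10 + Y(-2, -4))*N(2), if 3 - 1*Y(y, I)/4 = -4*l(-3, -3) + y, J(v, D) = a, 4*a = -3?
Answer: -50878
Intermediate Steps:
a = -¾ (a = (¼)*(-3) = -¾ ≈ -0.75000)
J(v, D) = -¾
N(B) = B*(-¾ + B) (N(B) = B*(B - ¾) = B*(-¾ + B))
Y(y, I) = 348 - 4*y (Y(y, I) = 12 - 4*(-(-12)*(-4 - 3) + y) = 12 - 4*(-(-12)*(-7) + y) = 12 - 4*(-4*21 + y) = 12 - 4*(-84 + y) = 12 + (336 - 4*y) = 348 - 4*y)
-49963 - (10 + Y(-2, -4))*N(2) = -49963 - (10 + (348 - 4*(-2)))*(¼)*2*(-3 + 4*2) = -49963 - (10 + (348 + 8))*(¼)*2*(-3 + 8) = -49963 - (10 + 356)*(¼)*2*5 = -49963 - 366*5/2 = -49963 - 1*915 = -49963 - 915 = -50878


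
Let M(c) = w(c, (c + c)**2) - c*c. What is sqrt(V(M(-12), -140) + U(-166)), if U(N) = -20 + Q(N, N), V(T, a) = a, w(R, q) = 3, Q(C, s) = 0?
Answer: 4*I*sqrt(10) ≈ 12.649*I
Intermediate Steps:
M(c) = 3 - c**2 (M(c) = 3 - c*c = 3 - c**2)
U(N) = -20 (U(N) = -20 + 0 = -20)
sqrt(V(M(-12), -140) + U(-166)) = sqrt(-140 - 20) = sqrt(-160) = 4*I*sqrt(10)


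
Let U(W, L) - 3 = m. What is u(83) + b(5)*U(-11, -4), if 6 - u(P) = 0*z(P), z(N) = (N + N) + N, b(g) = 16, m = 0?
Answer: 54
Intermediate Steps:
U(W, L) = 3 (U(W, L) = 3 + 0 = 3)
z(N) = 3*N (z(N) = 2*N + N = 3*N)
u(P) = 6 (u(P) = 6 - 0*3*P = 6 - 1*0 = 6 + 0 = 6)
u(83) + b(5)*U(-11, -4) = 6 + 16*3 = 6 + 48 = 54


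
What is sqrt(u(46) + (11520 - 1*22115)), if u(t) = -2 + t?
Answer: I*sqrt(10551) ≈ 102.72*I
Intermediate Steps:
sqrt(u(46) + (11520 - 1*22115)) = sqrt((-2 + 46) + (11520 - 1*22115)) = sqrt(44 + (11520 - 22115)) = sqrt(44 - 10595) = sqrt(-10551) = I*sqrt(10551)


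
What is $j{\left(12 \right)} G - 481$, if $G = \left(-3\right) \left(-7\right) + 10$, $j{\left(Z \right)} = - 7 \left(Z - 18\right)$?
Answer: $821$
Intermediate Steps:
$j{\left(Z \right)} = 126 - 7 Z$ ($j{\left(Z \right)} = - 7 \left(-18 + Z\right) = 126 - 7 Z$)
$G = 31$ ($G = 21 + 10 = 31$)
$j{\left(12 \right)} G - 481 = \left(126 - 84\right) 31 - 481 = 42 \cdot 31 - 481 = 1302 - 481 = 821$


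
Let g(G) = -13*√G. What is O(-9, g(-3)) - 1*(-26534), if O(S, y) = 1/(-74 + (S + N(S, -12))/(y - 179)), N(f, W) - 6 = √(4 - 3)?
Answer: 2363911104659/89089934 + 13*I*√3/89089934 ≈ 26534.0 + 2.5274e-7*I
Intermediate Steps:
N(f, W) = 7 (N(f, W) = 6 + √(4 - 3) = 6 + √1 = 6 + 1 = 7)
O(S, y) = 1/(-74 + (7 + S)/(-179 + y)) (O(S, y) = 1/(-74 + (S + 7)/(y - 179)) = 1/(-74 + (7 + S)/(-179 + y)))
O(-9, g(-3)) - 1*(-26534) = (-179 - 13*I*√3)/(13253 - 9 - (-962)*√(-3)) - 1*(-26534) = (-179 - 13*I*√3)/(13253 - 9 - (-962)*I*√3) + 26534 = (-179 - 13*I*√3)/(13253 - 9 + 962*I*√3) + 26534 = (-179 - 13*I*√3)/(13244 + 962*I*√3) + 26534 = 26534 + (-179 - 13*I*√3)/(13244 + 962*I*√3)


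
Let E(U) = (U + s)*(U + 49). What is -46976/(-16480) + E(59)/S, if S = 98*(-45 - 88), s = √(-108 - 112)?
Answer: 7926166/3356255 - 108*I*√55/6517 ≈ 2.3616 - 0.1229*I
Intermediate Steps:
s = 2*I*√55 (s = √(-220) = 2*I*√55 ≈ 14.832*I)
E(U) = (49 + U)*(U + 2*I*√55) (E(U) = (U + 2*I*√55)*(U + 49) = (U + 2*I*√55)*(49 + U) = (49 + U)*(U + 2*I*√55))
S = -13034 (S = 98*(-133) = -13034)
-46976/(-16480) + E(59)/S = -46976/(-16480) + (59² + 49*59 + 98*I*√55 + 2*I*59*√55)/(-13034) = -46976*(-1/16480) + (3481 + 2891 + 98*I*√55 + 118*I*√55)*(-1/13034) = 1468/515 + (6372 + 216*I*√55)*(-1/13034) = 1468/515 + (-3186/6517 - 108*I*√55/6517) = 7926166/3356255 - 108*I*√55/6517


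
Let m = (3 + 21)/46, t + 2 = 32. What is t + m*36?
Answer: 1122/23 ≈ 48.783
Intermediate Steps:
t = 30 (t = -2 + 32 = 30)
m = 12/23 (m = 24*(1/46) = 12/23 ≈ 0.52174)
t + m*36 = 30 + (12/23)*36 = 30 + 432/23 = 1122/23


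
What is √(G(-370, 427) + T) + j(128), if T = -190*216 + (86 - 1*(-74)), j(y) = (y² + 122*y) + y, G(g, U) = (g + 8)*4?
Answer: 32128 + 2*I*√10582 ≈ 32128.0 + 205.74*I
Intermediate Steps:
G(g, U) = 32 + 4*g (G(g, U) = (8 + g)*4 = 32 + 4*g)
j(y) = y² + 123*y
T = -40880 (T = -41040 + (86 + 74) = -41040 + 160 = -40880)
√(G(-370, 427) + T) + j(128) = √((32 + 4*(-370)) - 40880) + 128*(123 + 128) = √((32 - 1480) - 40880) + 128*251 = √(-1448 - 40880) + 32128 = √(-42328) + 32128 = 2*I*√10582 + 32128 = 32128 + 2*I*√10582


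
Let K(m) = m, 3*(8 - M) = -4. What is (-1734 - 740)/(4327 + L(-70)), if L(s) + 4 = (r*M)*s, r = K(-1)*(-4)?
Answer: -7422/5129 ≈ -1.4471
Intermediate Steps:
M = 28/3 (M = 8 - 1/3*(-4) = 8 + 4/3 = 28/3 ≈ 9.3333)
r = 4 (r = -1*(-4) = 4)
L(s) = -4 + 112*s/3 (L(s) = -4 + (4*(28/3))*s = -4 + 112*s/3)
(-1734 - 740)/(4327 + L(-70)) = (-1734 - 740)/(4327 + (-4 + (112/3)*(-70))) = -2474/(4327 + (-4 - 7840/3)) = -2474/(4327 - 7852/3) = -2474/5129/3 = -2474*3/5129 = -7422/5129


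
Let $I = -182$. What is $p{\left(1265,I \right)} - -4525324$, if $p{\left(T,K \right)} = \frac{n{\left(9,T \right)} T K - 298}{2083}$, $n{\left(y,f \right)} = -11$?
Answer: $\frac{9428782124}{2083} \approx 4.5265 \cdot 10^{6}$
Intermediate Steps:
$p{\left(T,K \right)} = - \frac{298}{2083} - \frac{11 K T}{2083}$ ($p{\left(T,K \right)} = \frac{- 11 T K - 298}{2083} = \left(- 11 K T - 298\right) \frac{1}{2083} = \left(-298 - 11 K T\right) \frac{1}{2083} = - \frac{298}{2083} - \frac{11 K T}{2083}$)
$p{\left(1265,I \right)} - -4525324 = \left(- \frac{298}{2083} - \left(- \frac{2002}{2083}\right) 1265\right) - -4525324 = \left(- \frac{298}{2083} + \frac{2532530}{2083}\right) + 4525324 = \frac{2532232}{2083} + 4525324 = \frac{9428782124}{2083}$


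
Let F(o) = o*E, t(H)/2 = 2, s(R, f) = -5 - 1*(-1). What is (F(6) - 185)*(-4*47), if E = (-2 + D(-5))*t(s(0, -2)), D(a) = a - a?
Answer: 43804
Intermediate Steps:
s(R, f) = -4 (s(R, f) = -5 + 1 = -4)
t(H) = 4 (t(H) = 2*2 = 4)
D(a) = 0
E = -8 (E = (-2 + 0)*4 = -2*4 = -8)
F(o) = -8*o (F(o) = o*(-8) = -8*o)
(F(6) - 185)*(-4*47) = (-8*6 - 185)*(-4*47) = (-48 - 185)*(-188) = -233*(-188) = 43804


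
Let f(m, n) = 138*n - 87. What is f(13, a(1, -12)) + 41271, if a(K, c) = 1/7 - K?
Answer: 287460/7 ≈ 41066.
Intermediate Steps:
a(K, c) = ⅐ - K
f(m, n) = -87 + 138*n
f(13, a(1, -12)) + 41271 = (-87 + 138*(⅐ - 1*1)) + 41271 = (-87 + 138*(⅐ - 1)) + 41271 = (-87 + 138*(-6/7)) + 41271 = (-87 - 828/7) + 41271 = -1437/7 + 41271 = 287460/7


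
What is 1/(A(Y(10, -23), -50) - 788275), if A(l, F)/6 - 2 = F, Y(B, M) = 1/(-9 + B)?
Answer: -1/788563 ≈ -1.2681e-6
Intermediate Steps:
A(l, F) = 12 + 6*F
1/(A(Y(10, -23), -50) - 788275) = 1/((12 + 6*(-50)) - 788275) = 1/((12 - 300) - 788275) = 1/(-288 - 788275) = 1/(-788563) = -1/788563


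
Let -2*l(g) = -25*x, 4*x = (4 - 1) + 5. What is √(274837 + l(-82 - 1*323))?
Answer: √274862 ≈ 524.27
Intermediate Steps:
x = 2 (x = ((4 - 1) + 5)/4 = (3 + 5)/4 = (¼)*8 = 2)
l(g) = 25 (l(g) = -(-25)*2/2 = -½*(-50) = 25)
√(274837 + l(-82 - 1*323)) = √(274837 + 25) = √274862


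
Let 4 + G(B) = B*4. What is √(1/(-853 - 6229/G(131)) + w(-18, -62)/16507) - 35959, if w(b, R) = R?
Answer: -35959 + I*√270781749293008834/7424667023 ≈ -35959.0 + 0.070086*I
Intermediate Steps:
G(B) = -4 + 4*B (G(B) = -4 + B*4 = -4 + 4*B)
√(1/(-853 - 6229/G(131)) + w(-18, -62)/16507) - 35959 = √(1/(-853 - 6229/(-4 + 4*131)) - 62/16507) - 35959 = √(1/(-853 - 6229/(-4 + 524)) - 62*1/16507) - 35959 = √(1/(-853 - 6229/520) - 62/16507) - 35959 = √(1/(-449789/520) - 62/16507) - 35959 = √(-520/449789 - 62/16507) - 35959 = √(-36470558/7424667023) - 35959 = I*√270781749293008834/7424667023 - 35959 = -35959 + I*√270781749293008834/7424667023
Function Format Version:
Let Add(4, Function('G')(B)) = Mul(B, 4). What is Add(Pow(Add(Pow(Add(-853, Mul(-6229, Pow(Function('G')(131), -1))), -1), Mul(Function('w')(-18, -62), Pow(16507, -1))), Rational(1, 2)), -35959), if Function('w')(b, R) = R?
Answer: Add(-35959, Mul(Rational(1, 7424667023), I, Pow(270781749293008834, Rational(1, 2)))) ≈ Add(-35959., Mul(0.070086, I))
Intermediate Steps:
Function('G')(B) = Add(-4, Mul(4, B)) (Function('G')(B) = Add(-4, Mul(B, 4)) = Add(-4, Mul(4, B)))
Add(Pow(Add(Pow(Add(-853, Mul(-6229, Pow(Function('G')(131), -1))), -1), Mul(Function('w')(-18, -62), Pow(16507, -1))), Rational(1, 2)), -35959) = Add(Pow(Add(Pow(Add(-853, Mul(-6229, Pow(Add(-4, Mul(4, 131)), -1))), -1), Mul(-62, Pow(16507, -1))), Rational(1, 2)), -35959) = Add(Pow(Add(Pow(Add(-853, Mul(-6229, Pow(Add(-4, 524), -1))), -1), Mul(-62, Rational(1, 16507))), Rational(1, 2)), -35959) = Add(Pow(Add(Pow(Add(-853, Mul(-6229, Pow(520, -1))), -1), Rational(-62, 16507)), Rational(1, 2)), -35959) = Add(Pow(Add(Pow(Add(-853, Mul(-6229, Rational(1, 520))), -1), Rational(-62, 16507)), Rational(1, 2)), -35959) = Add(Pow(Add(Pow(Add(-853, Rational(-6229, 520)), -1), Rational(-62, 16507)), Rational(1, 2)), -35959) = Add(Pow(Add(Pow(Rational(-449789, 520), -1), Rational(-62, 16507)), Rational(1, 2)), -35959) = Add(Pow(Add(Rational(-520, 449789), Rational(-62, 16507)), Rational(1, 2)), -35959) = Add(Pow(Rational(-36470558, 7424667023), Rational(1, 2)), -35959) = Add(Mul(Rational(1, 7424667023), I, Pow(270781749293008834, Rational(1, 2))), -35959) = Add(-35959, Mul(Rational(1, 7424667023), I, Pow(270781749293008834, Rational(1, 2))))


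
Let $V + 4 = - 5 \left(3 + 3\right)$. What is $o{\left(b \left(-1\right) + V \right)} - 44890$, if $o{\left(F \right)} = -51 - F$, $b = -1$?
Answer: $-44908$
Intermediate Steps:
$V = -34$ ($V = -4 - 5 \left(3 + 3\right) = -4 - 30 = -34$)
$o{\left(b \left(-1\right) + V \right)} - 44890 = \left(-51 - \left(\left(-1\right) \left(-1\right) - 34\right)\right) - 44890 = \left(-51 - \left(1 - 34\right)\right) - 44890 = \left(-51 - -33\right) - 44890 = \left(-51 + 33\right) - 44890 = -18 - 44890 = -44908$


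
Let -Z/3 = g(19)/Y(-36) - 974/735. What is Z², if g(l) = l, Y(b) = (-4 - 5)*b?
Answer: 10107688369/700131600 ≈ 14.437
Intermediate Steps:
Y(b) = -9*b
Z = 100537/26460 (Z = -3*(19/((-9*(-36))) - 974/735) = -3*(19/324 - 974*1/735) = -3*(19*(1/324) - 974/735) = -3*(19/324 - 974/735) = -3*(-100537/79380) = 100537/26460 ≈ 3.7996)
Z² = (100537/26460)² = 10107688369/700131600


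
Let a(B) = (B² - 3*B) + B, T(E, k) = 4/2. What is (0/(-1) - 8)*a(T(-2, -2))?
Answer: 0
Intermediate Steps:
T(E, k) = 2 (T(E, k) = (½)*4 = 2)
a(B) = B² - 2*B
(0/(-1) - 8)*a(T(-2, -2)) = (0/(-1) - 8)*(2*(-2 + 2)) = (0*(-1) - 8)*(2*0) = (0 - 8)*0 = -8*0 = 0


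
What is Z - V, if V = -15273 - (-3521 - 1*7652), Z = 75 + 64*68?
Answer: 8527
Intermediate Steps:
Z = 4427 (Z = 75 + 4352 = 4427)
V = -4100 (V = -15273 - (-3521 - 7652) = -15273 - 1*(-11173) = -15273 + 11173 = -4100)
Z - V = 4427 - 1*(-4100) = 4427 + 4100 = 8527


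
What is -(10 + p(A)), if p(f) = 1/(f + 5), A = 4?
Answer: -91/9 ≈ -10.111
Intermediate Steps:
p(f) = 1/(5 + f)
-(10 + p(A)) = -(10 + 1/(5 + 4)) = -(10 + 1/9) = -1*91/9 = -91/9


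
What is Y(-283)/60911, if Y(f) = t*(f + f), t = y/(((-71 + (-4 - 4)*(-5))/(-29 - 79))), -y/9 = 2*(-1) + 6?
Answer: 2200608/1888241 ≈ 1.1654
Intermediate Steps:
y = -36 (y = -9*(2*(-1) + 6) = -9*(-2 + 6) = -9*4 = -36)
t = -3888/31 (t = -36*(-29 - 79)/(-71 + (-4 - 4)*(-5)) = -36*(-108/(-71 - 8*(-5))) = -36*(-108/(-71 + 40)) = -36/((-31*(-1/108))) = -36/31/108 = -36*108/31 = -3888/31 ≈ -125.42)
Y(f) = -7776*f/31 (Y(f) = -3888*(f + f)/31 = -7776*f/31)
Y(-283)/60911 = -7776/31*(-283)/60911 = (2200608/31)*(1/60911) = 2200608/1888241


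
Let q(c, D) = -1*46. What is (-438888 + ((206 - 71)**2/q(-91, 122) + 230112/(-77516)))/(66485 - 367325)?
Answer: 26106367597/17878600304 ≈ 1.4602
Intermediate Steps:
q(c, D) = -46
(-438888 + ((206 - 71)**2/q(-91, 122) + 230112/(-77516)))/(66485 - 367325) = (-438888 + ((206 - 71)**2/(-46) + 230112/(-77516)))/(66485 - 367325) = (-438888 + (135**2*(-1/46) + 230112*(-1/77516)))/(-300840) = (-438888 + (18225*(-1/46) - 57528/19379))*(-1/300840) = (-438888 + (-18225/46 - 57528/19379))*(-1/300840) = (-438888 - 355828563/891434)*(-1/300840) = -391595513955/891434*(-1/300840) = 26106367597/17878600304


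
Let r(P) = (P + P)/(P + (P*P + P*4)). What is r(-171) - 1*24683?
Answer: -2048690/83 ≈ -24683.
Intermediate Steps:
r(P) = 2*P/(P**2 + 5*P) (r(P) = (2*P)/(P + (P**2 + 4*P)) = (2*P)/(P**2 + 5*P) = 2*P/(P**2 + 5*P))
r(-171) - 1*24683 = 2/(5 - 171) - 1*24683 = 2/(-166) - 24683 = 2*(-1/166) - 24683 = -1/83 - 24683 = -2048690/83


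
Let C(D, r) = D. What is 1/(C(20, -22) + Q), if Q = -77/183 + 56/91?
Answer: 2379/48043 ≈ 0.049518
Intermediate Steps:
Q = 463/2379 (Q = -77*1/183 + 56*(1/91) = -77/183 + 8/13 = 463/2379 ≈ 0.19462)
1/(C(20, -22) + Q) = 1/(20 + 463/2379) = 1/(48043/2379) = 2379/48043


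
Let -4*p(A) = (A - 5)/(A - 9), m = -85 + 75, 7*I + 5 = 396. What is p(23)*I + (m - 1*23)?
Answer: -9987/196 ≈ -50.954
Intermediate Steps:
I = 391/7 (I = -5/7 + (1/7)*396 = -5/7 + 396/7 = 391/7 ≈ 55.857)
m = -10
p(A) = -(-5 + A)/(4*(-9 + A)) (p(A) = -(A - 5)/(4*(A - 9)) = -(-5 + A)/(4*(-9 + A)))
p(23)*I + (m - 1*23) = ((5 - 1*23)/(4*(-9 + 23)))*(391/7) + (-10 - 1*23) = ((1/4)*(5 - 23)/14)*(391/7) + (-10 - 23) = ((1/4)*(1/14)*(-18))*(391/7) - 33 = -9/28*391/7 - 33 = -3519/196 - 33 = -9987/196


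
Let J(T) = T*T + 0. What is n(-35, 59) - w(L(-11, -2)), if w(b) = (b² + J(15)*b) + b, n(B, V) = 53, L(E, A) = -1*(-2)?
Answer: -403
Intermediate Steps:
L(E, A) = 2
J(T) = T² (J(T) = T² + 0 = T²)
w(b) = b² + 226*b (w(b) = (b² + 15²*b) + b = (b² + 225*b) + b = b² + 226*b)
n(-35, 59) - w(L(-11, -2)) = 53 - 2*(226 + 2) = 53 - 2*228 = 53 - 1*456 = 53 - 456 = -403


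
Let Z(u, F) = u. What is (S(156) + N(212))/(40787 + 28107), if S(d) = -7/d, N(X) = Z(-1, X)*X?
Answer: -1741/565656 ≈ -0.0030778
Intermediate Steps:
N(X) = -X
(S(156) + N(212))/(40787 + 28107) = (-7/156 - 1*212)/(40787 + 28107) = (-7*1/156 - 212)/68894 = (-7/156 - 212)*(1/68894) = -33079/156*1/68894 = -1741/565656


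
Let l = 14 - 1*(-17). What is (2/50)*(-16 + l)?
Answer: ⅗ ≈ 0.60000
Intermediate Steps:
l = 31 (l = 14 + 17 = 31)
(2/50)*(-16 + l) = (2/50)*(-16 + 31) = (2*(1/50))*15 = (1/25)*15 = ⅗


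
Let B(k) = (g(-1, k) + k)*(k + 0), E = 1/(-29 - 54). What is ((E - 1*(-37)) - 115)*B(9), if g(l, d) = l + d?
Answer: -990675/83 ≈ -11936.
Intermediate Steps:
g(l, d) = d + l
E = -1/83 (E = 1/(-83) = -1/83 ≈ -0.012048)
B(k) = k*(-1 + 2*k) (B(k) = ((k - 1) + k)*(k + 0) = ((-1 + k) + k)*k = (-1 + 2*k)*k = k*(-1 + 2*k))
((E - 1*(-37)) - 115)*B(9) = ((-1/83 - 1*(-37)) - 115)*(9*(-1 + 2*9)) = ((-1/83 + 37) - 115)*(9*(-1 + 18)) = (3070/83 - 115)*(9*17) = -6475/83*153 = -990675/83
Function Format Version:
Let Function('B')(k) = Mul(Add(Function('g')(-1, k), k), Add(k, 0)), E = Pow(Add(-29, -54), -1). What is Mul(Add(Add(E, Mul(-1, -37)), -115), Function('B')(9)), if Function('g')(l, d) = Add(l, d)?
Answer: Rational(-990675, 83) ≈ -11936.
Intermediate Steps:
Function('g')(l, d) = Add(d, l)
E = Rational(-1, 83) (E = Pow(-83, -1) = Rational(-1, 83) ≈ -0.012048)
Function('B')(k) = Mul(k, Add(-1, Mul(2, k))) (Function('B')(k) = Mul(Add(Add(k, -1), k), Add(k, 0)) = Mul(Add(Add(-1, k), k), k) = Mul(Add(-1, Mul(2, k)), k) = Mul(k, Add(-1, Mul(2, k))))
Mul(Add(Add(E, Mul(-1, -37)), -115), Function('B')(9)) = Mul(Add(Add(Rational(-1, 83), Mul(-1, -37)), -115), Mul(9, Add(-1, Mul(2, 9)))) = Mul(Add(Add(Rational(-1, 83), 37), -115), Mul(9, Add(-1, 18))) = Mul(Add(Rational(3070, 83), -115), Mul(9, 17)) = Mul(Rational(-6475, 83), 153) = Rational(-990675, 83)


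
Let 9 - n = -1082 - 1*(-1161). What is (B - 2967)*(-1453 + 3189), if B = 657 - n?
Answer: -3888640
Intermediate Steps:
n = -70 (n = 9 - (-1082 - 1*(-1161)) = 9 - (-1082 + 1161) = 9 - 1*79 = 9 - 79 = -70)
B = 727 (B = 657 - 1*(-70) = 657 + 70 = 727)
(B - 2967)*(-1453 + 3189) = (727 - 2967)*(-1453 + 3189) = -2240*1736 = -3888640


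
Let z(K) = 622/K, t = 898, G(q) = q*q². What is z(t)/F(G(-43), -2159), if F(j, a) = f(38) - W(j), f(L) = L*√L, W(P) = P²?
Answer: -1965943908239/17941874227970872166521 - 11818*√38/17941874227970872166521 ≈ -1.0957e-10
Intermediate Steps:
G(q) = q³
f(L) = L^(3/2)
F(j, a) = -j² + 38*√38 (F(j, a) = 38^(3/2) - j² = 38*√38 - j² = -j² + 38*√38)
z(t)/F(G(-43), -2159) = (622/898)/(-((-43)³)² + 38*√38) = (622*(1/898))/(-1*(-79507)² + 38*√38) = 311/(449*(-1*6321363049 + 38*√38)) = 311/(449*(-6321363049 + 38*√38))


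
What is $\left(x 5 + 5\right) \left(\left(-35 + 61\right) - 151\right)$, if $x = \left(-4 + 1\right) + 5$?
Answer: $-1875$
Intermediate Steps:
$x = 2$ ($x = -3 + 5 = 2$)
$\left(x 5 + 5\right) \left(\left(-35 + 61\right) - 151\right) = \left(2 \cdot 5 + 5\right) \left(\left(-35 + 61\right) - 151\right) = \left(10 + 5\right) \left(26 - 151\right) = 15 \left(-125\right) = -1875$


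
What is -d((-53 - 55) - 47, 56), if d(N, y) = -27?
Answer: 27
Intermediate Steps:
-d((-53 - 55) - 47, 56) = -1*(-27) = 27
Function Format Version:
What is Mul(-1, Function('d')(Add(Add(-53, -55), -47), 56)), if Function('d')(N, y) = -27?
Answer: 27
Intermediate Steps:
Mul(-1, Function('d')(Add(Add(-53, -55), -47), 56)) = Mul(-1, -27) = 27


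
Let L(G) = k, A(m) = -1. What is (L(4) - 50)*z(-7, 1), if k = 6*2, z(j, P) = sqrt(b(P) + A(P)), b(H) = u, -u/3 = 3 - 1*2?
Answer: -76*I ≈ -76.0*I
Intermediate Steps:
u = -3 (u = -3*(3 - 1*2) = -3*(3 - 2) = -3*1 = -3)
b(H) = -3
z(j, P) = 2*I (z(j, P) = sqrt(-3 - 1) = sqrt(-4) = 2*I)
k = 12
L(G) = 12
(L(4) - 50)*z(-7, 1) = (12 - 50)*(2*I) = -76*I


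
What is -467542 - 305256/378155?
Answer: -176803650266/378155 ≈ -4.6754e+5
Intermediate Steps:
-467542 - 305256/378155 = -176803650266/378155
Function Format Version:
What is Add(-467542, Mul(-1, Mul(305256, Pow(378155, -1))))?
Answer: Rational(-176803650266, 378155) ≈ -4.6754e+5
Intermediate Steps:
Add(-467542, Mul(-1, Mul(305256, Pow(378155, -1)))) = Add(-467542, Mul(-1, Mul(305256, Rational(1, 378155)))) = Add(-467542, Mul(-1, Rational(305256, 378155))) = Add(-467542, Rational(-305256, 378155)) = Rational(-176803650266, 378155)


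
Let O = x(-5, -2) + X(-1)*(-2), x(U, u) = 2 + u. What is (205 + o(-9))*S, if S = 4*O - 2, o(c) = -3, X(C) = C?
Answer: 1212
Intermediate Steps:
O = 2 (O = (2 - 2) - 1*(-2) = 0 + 2 = 2)
S = 6 (S = 4*2 - 2 = 8 - 2 = 6)
(205 + o(-9))*S = (205 - 3)*6 = 202*6 = 1212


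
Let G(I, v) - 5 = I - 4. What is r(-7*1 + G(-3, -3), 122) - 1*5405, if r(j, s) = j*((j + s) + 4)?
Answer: -6458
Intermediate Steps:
G(I, v) = 1 + I (G(I, v) = 5 + (I - 4) = 5 + (-4 + I) = 1 + I)
r(j, s) = j*(4 + j + s)
r(-7*1 + G(-3, -3), 122) - 1*5405 = (-7*1 + (1 - 3))*(4 + (-7*1 + (1 - 3)) + 122) - 1*5405 = (-7 - 2)*(4 + (-7 - 2) + 122) - 5405 = -9*(4 - 9 + 122) - 5405 = -9*117 - 5405 = -1053 - 5405 = -6458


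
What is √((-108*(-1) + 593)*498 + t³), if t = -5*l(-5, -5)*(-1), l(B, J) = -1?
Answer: √348973 ≈ 590.74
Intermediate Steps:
t = -5 (t = -5*(-1)*(-1) = 5*(-1) = -5)
√((-108*(-1) + 593)*498 + t³) = √((-108*(-1) + 593)*498 + (-5)³) = √((108 + 593)*498 - 125) = √(701*498 - 125) = √(349098 - 125) = √348973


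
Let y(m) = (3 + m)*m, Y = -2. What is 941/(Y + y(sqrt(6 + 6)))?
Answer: -4705/4 + 2823*sqrt(3)/4 ≈ 46.145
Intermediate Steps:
y(m) = m*(3 + m)
941/(Y + y(sqrt(6 + 6))) = 941/(-2 + sqrt(6 + 6)*(3 + sqrt(6 + 6))) = 941/(-2 + sqrt(12)*(3 + sqrt(12))) = 941/(-2 + (2*sqrt(3))*(3 + 2*sqrt(3))) = 941/(-2 + 2*sqrt(3)*(3 + 2*sqrt(3)))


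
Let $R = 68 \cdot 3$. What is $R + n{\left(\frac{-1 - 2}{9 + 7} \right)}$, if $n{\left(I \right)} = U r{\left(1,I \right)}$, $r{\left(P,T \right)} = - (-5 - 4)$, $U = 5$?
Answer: $249$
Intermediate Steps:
$r{\left(P,T \right)} = 9$ ($r{\left(P,T \right)} = \left(-1\right) \left(-9\right) = 9$)
$R = 204$
$n{\left(I \right)} = 45$ ($n{\left(I \right)} = 5 \cdot 9 = 45$)
$R + n{\left(\frac{-1 - 2}{9 + 7} \right)} = 204 + 45 = 249$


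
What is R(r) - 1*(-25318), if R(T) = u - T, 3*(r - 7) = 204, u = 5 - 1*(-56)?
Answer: 25304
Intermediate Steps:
u = 61 (u = 5 + 56 = 61)
r = 75 (r = 7 + (⅓)*204 = 7 + 68 = 75)
R(T) = 61 - T
R(r) - 1*(-25318) = (61 - 1*75) - 1*(-25318) = (61 - 75) + 25318 = -14 + 25318 = 25304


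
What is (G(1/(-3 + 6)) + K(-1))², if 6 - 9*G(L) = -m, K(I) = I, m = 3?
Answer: 0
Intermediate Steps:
G(L) = 1 (G(L) = ⅔ - (-1)*3/9 = ⅔ - ⅑*(-3) = ⅔ + ⅓ = 1)
(G(1/(-3 + 6)) + K(-1))² = (1 - 1)² = 0² = 0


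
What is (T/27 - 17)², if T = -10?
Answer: 219961/729 ≈ 301.73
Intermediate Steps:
(T/27 - 17)² = (-10/27 - 17)² = (-469/27)² = 219961/729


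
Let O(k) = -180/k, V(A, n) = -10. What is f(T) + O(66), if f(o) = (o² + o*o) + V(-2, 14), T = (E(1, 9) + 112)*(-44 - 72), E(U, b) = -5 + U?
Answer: 3452917108/11 ≈ 3.1390e+8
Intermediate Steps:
T = -12528 (T = ((-5 + 1) + 112)*(-44 - 72) = (-4 + 112)*(-116) = 108*(-116) = -12528)
f(o) = -10 + 2*o² (f(o) = (o² + o*o) - 10 = (o² + o²) - 10 = 2*o² - 10 = -10 + 2*o²)
f(T) + O(66) = (-10 + 2*(-12528)²) - 180/66 = (-10 + 2*156950784) - 180*1/66 = (-10 + 313901568) - 30/11 = 313901558 - 30/11 = 3452917108/11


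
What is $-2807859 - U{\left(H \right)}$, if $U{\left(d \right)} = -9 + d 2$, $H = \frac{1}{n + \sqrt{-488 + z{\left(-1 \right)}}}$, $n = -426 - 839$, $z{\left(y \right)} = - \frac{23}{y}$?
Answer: $- \frac{449449741397}{160069} + \frac{i \sqrt{465}}{800345} \approx -2.8078 \cdot 10^{6} + 2.6943 \cdot 10^{-5} i$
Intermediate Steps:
$n = -1265$ ($n = -426 - 839 = -1265$)
$H = \frac{1}{-1265 + i \sqrt{465}}$ ($H = \frac{1}{-1265 + \sqrt{-488 - \frac{23}{-1}}} = \frac{1}{-1265 + \sqrt{-488 - -23}} = \frac{1}{-1265 + \sqrt{-488 + 23}} = \frac{1}{-1265 + \sqrt{-465}} = \frac{1}{-1265 + i \sqrt{465}} \approx -0.00079028 - 1.347 \cdot 10^{-5} i$)
$U{\left(d \right)} = -9 + 2 d$
$-2807859 - U{\left(H \right)} = -2807859 - \left(-9 + 2 \left(- \frac{253}{320138} - \frac{i \sqrt{465}}{1600690}\right)\right) = -2807859 - \left(-9 - \left(\frac{253}{160069} + \frac{i \sqrt{465}}{800345}\right)\right) = -2807859 - \left(- \frac{1440874}{160069} - \frac{i \sqrt{465}}{800345}\right) = -2807859 + \left(\frac{1440874}{160069} + \frac{i \sqrt{465}}{800345}\right) = - \frac{449449741397}{160069} + \frac{i \sqrt{465}}{800345}$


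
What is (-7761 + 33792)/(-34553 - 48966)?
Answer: -26031/83519 ≈ -0.31168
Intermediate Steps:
(-7761 + 33792)/(-34553 - 48966) = 26031/(-83519) = 26031*(-1/83519) = -26031/83519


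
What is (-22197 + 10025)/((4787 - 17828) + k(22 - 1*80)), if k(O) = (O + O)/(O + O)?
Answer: 3043/3260 ≈ 0.93344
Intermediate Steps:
k(O) = 1 (k(O) = (2*O)/((2*O)) = (2*O)*(1/(2*O)) = 1)
(-22197 + 10025)/((4787 - 17828) + k(22 - 1*80)) = (-22197 + 10025)/((4787 - 17828) + 1) = -12172/(-13041 + 1) = -12172/(-13040) = -12172*(-1/13040) = 3043/3260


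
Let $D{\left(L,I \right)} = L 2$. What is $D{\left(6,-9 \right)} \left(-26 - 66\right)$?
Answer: $-1104$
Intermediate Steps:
$D{\left(L,I \right)} = 2 L$
$D{\left(6,-9 \right)} \left(-26 - 66\right) = 2 \cdot 6 \left(-26 - 66\right) = 12 \left(-92\right) = -1104$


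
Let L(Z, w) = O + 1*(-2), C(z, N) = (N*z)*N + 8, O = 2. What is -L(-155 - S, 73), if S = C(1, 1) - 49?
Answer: 0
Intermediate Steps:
C(z, N) = 8 + z*N² (C(z, N) = z*N² + 8 = 8 + z*N²)
S = -40 (S = (8 + 1*1²) - 49 = (8 + 1*1) - 49 = (8 + 1) - 49 = 9 - 49 = -40)
L(Z, w) = 0 (L(Z, w) = 2 + 1*(-2) = 2 - 2 = 0)
-L(-155 - S, 73) = -1*0 = 0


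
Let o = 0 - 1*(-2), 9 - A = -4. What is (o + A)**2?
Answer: 225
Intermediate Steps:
A = 13 (A = 9 - 1*(-4) = 9 + 4 = 13)
o = 2 (o = 0 + 2 = 2)
(o + A)**2 = (2 + 13)**2 = 15**2 = 225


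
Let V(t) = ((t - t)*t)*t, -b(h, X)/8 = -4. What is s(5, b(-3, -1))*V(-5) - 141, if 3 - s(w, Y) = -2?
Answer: -141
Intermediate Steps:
b(h, X) = 32 (b(h, X) = -8*(-4) = 32)
s(w, Y) = 5 (s(w, Y) = 3 - 1*(-2) = 3 + 2 = 5)
V(t) = 0 (V(t) = (0*t)*t = 0*t = 0)
s(5, b(-3, -1))*V(-5) - 141 = 5*0 - 141 = 0 - 141 = -141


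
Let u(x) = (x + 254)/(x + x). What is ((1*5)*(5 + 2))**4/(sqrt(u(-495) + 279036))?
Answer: 4501875*sqrt(30387046910)/276245881 ≈ 2840.8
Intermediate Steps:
u(x) = (254 + x)/(2*x) (u(x) = (254 + x)/((2*x)) = (254 + x)*(1/(2*x)) = (254 + x)/(2*x))
((1*5)*(5 + 2))**4/(sqrt(u(-495) + 279036)) = ((1*5)*(5 + 2))**4/(sqrt((1/2)*(254 - 495)/(-495) + 279036)) = (5*7)**4/(sqrt((1/2)*(-1/495)*(-241) + 279036)) = 35**4/(sqrt(241/990 + 279036)) = 1500625/(sqrt(276245881/990)) = 1500625/((sqrt(30387046910)/330)) = 1500625*(3*sqrt(30387046910)/276245881) = 4501875*sqrt(30387046910)/276245881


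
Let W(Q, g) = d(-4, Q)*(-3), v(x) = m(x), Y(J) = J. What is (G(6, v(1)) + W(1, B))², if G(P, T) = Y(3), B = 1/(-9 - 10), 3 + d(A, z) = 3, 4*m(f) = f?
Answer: 9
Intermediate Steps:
m(f) = f/4
d(A, z) = 0 (d(A, z) = -3 + 3 = 0)
v(x) = x/4
B = -1/19 (B = 1/(-19) = -1/19 ≈ -0.052632)
G(P, T) = 3
W(Q, g) = 0 (W(Q, g) = 0*(-3) = 0)
(G(6, v(1)) + W(1, B))² = (3 + 0)² = 3² = 9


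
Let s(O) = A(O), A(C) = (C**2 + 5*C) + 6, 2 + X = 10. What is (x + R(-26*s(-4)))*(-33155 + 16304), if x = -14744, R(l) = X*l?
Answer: 255461160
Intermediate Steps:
X = 8 (X = -2 + 10 = 8)
A(C) = 6 + C**2 + 5*C
s(O) = 6 + O**2 + 5*O
R(l) = 8*l
(x + R(-26*s(-4)))*(-33155 + 16304) = (-14744 + 8*(-26*(6 + (-4)**2 + 5*(-4))))*(-33155 + 16304) = (-14744 + 8*(-26*(6 + 16 - 20)))*(-16851) = (-14744 + 8*(-26*2))*(-16851) = (-14744 + 8*(-52))*(-16851) = (-14744 - 416)*(-16851) = -15160*(-16851) = 255461160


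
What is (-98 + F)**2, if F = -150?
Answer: 61504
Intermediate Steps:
(-98 + F)**2 = (-98 - 150)**2 = (-248)**2 = 61504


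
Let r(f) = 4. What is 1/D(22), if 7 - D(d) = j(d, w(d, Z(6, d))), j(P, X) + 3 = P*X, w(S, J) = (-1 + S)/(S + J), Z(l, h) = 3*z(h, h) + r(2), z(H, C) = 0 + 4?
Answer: -19/41 ≈ -0.46341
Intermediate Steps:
z(H, C) = 4
Z(l, h) = 16 (Z(l, h) = 3*4 + 4 = 12 + 4 = 16)
w(S, J) = (-1 + S)/(J + S)
j(P, X) = -3 + P*X
D(d) = 10 - d*(-1 + d)/(16 + d) (D(d) = 7 - (-3 + d*((-1 + d)/(16 + d))) = 7 - (-3 + d*(-1 + d)/(16 + d)) = 7 + (3 - d*(-1 + d)/(16 + d)) = 10 - d*(-1 + d)/(16 + d))
1/D(22) = 1/((160 - 1*22² + 11*22)/(16 + 22)) = 1/((160 - 1*484 + 242)/38) = 1/((160 - 484 + 242)/38) = 1/((1/38)*(-82)) = 1/(-41/19) = -19/41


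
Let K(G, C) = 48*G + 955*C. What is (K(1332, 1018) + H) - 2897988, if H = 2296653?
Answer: 434791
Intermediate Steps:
(K(1332, 1018) + H) - 2897988 = ((48*1332 + 955*1018) + 2296653) - 2897988 = ((63936 + 972190) + 2296653) - 2897988 = (1036126 + 2296653) - 2897988 = 3332779 - 2897988 = 434791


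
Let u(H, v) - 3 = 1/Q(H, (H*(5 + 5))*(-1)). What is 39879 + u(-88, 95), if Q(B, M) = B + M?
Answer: 31586545/792 ≈ 39882.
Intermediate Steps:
u(H, v) = 3 - 1/(9*H) (u(H, v) = 3 + 1/(H + (H*(5 + 5))*(-1)) = 3 + 1/(H + (H*10)*(-1)) = 3 + 1/(H + (10*H)*(-1)) = 3 + 1/(H - 10*H) = 3 + 1/(-9*H) = 3 - 1/(9*H))
39879 + u(-88, 95) = 39879 + (3 - ⅑/(-88)) = 39879 + (3 - ⅑*(-1/88)) = 39879 + (3 + 1/792) = 39879 + 2377/792 = 31586545/792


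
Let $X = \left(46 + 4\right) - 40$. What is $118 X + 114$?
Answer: $1294$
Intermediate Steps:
$X = 10$ ($X = 50 - 40 = 10$)
$118 X + 114 = 118 \cdot 10 + 114 = 1180 + 114 = 1294$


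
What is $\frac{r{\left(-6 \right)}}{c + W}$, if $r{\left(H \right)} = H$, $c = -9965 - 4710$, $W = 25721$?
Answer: $- \frac{1}{1841} \approx -0.00054318$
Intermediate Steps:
$c = -14675$
$\frac{r{\left(-6 \right)}}{c + W} = - \frac{6}{-14675 + 25721} = - \frac{6}{11046} = \left(-6\right) \frac{1}{11046} = - \frac{1}{1841}$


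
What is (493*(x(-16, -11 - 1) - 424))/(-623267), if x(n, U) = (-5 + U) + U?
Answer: 223329/623267 ≈ 0.35832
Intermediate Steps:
x(n, U) = -5 + 2*U
(493*(x(-16, -11 - 1) - 424))/(-623267) = (493*((-5 + 2*(-11 - 1)) - 424))/(-623267) = (493*((-5 + 2*(-12)) - 424))*(-1/623267) = (493*((-5 - 24) - 424))*(-1/623267) = (493*(-29 - 424))*(-1/623267) = (493*(-453))*(-1/623267) = -223329*(-1/623267) = 223329/623267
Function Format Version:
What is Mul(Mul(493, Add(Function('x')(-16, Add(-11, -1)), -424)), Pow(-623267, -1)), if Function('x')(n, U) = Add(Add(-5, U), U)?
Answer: Rational(223329, 623267) ≈ 0.35832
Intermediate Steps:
Function('x')(n, U) = Add(-5, Mul(2, U))
Mul(Mul(493, Add(Function('x')(-16, Add(-11, -1)), -424)), Pow(-623267, -1)) = Mul(Mul(493, Add(Add(-5, Mul(2, Add(-11, -1))), -424)), Pow(-623267, -1)) = Mul(Mul(493, Add(Add(-5, Mul(2, -12)), -424)), Rational(-1, 623267)) = Mul(Mul(493, Add(Add(-5, -24), -424)), Rational(-1, 623267)) = Mul(Mul(493, Add(-29, -424)), Rational(-1, 623267)) = Mul(Mul(493, -453), Rational(-1, 623267)) = Mul(-223329, Rational(-1, 623267)) = Rational(223329, 623267)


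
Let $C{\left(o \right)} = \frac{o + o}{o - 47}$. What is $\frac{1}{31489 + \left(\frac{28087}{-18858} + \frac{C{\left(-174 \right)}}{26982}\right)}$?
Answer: $\frac{2082419794}{65570215470371} \approx 3.1759 \cdot 10^{-5}$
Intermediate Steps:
$C{\left(o \right)} = \frac{2 o}{-47 + o}$
$\frac{1}{31489 + \left(\frac{28087}{-18858} + \frac{C{\left(-174 \right)}}{26982}\right)} = \frac{1}{31489 + \left(\frac{28087}{-18858} + \frac{2 \left(-174\right) \frac{1}{-47 - 174}}{26982}\right)} = \frac{1}{31489 + \left(28087 \left(- \frac{1}{18858}\right) + 2 \left(-174\right) \frac{1}{-221} \cdot \frac{1}{26982}\right)} = \frac{1}{31489 - \left(\frac{28087}{18858} - 2 \left(-174\right) \left(- \frac{1}{221}\right) \frac{1}{26982}\right)} = \frac{1}{31489 + \left(- \frac{28087}{18858} + \frac{348}{221} \cdot \frac{1}{26982}\right)} = \frac{1}{31489 + \left(- \frac{28087}{18858} + \frac{58}{993837}\right)} = \frac{1}{31489 - \frac{3101422895}{2082419794}} = \frac{1}{\frac{65570215470371}{2082419794}} = \frac{2082419794}{65570215470371}$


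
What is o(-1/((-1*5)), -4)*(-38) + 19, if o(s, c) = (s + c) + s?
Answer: 779/5 ≈ 155.80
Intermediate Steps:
o(s, c) = c + 2*s (o(s, c) = (c + s) + s = c + 2*s)
o(-1/((-1*5)), -4)*(-38) + 19 = (-4 + 2*(-1/((-1*5))))*(-38) + 19 = (-4 + 2*(-1/(-5)))*(-38) + 19 = (-4 + 2*(-1*(-⅕)))*(-38) + 19 = (-4 + 2*(⅕))*(-38) + 19 = (-4 + ⅖)*(-38) + 19 = -18/5*(-38) + 19 = 684/5 + 19 = 779/5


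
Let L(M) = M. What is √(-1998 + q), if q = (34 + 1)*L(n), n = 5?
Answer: I*√1823 ≈ 42.697*I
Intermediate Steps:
q = 175 (q = (34 + 1)*5 = 35*5 = 175)
√(-1998 + q) = √(-1998 + 175) = √(-1823) = I*√1823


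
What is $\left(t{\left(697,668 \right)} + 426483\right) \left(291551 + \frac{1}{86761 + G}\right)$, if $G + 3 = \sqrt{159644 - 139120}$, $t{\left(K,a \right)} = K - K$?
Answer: $\frac{7427858026338050059}{59737540} - \frac{47387 \sqrt{5131}}{418162780} \approx 1.2434 \cdot 10^{11}$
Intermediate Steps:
$t{\left(K,a \right)} = 0$
$G = -3 + 2 \sqrt{5131}$ ($G = -3 + \sqrt{159644 - 139120} = -3 + \sqrt{20524} = -3 + 2 \sqrt{5131} \approx 140.26$)
$\left(t{\left(697,668 \right)} + 426483\right) \left(291551 + \frac{1}{86761 + G}\right) = \left(0 + 426483\right) \left(291551 + \frac{1}{86761 - \left(3 - 2 \sqrt{5131}\right)}\right) = 426483 \left(291551 + \frac{1}{86758 + 2 \sqrt{5131}}\right) = 124341545133 + \frac{426483}{86758 + 2 \sqrt{5131}}$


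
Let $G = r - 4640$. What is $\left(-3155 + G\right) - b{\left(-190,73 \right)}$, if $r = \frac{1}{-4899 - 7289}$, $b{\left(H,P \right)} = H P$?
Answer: $\frac{74042099}{12188} \approx 6075.0$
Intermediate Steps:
$r = - \frac{1}{12188}$ ($r = \frac{1}{-12188} = - \frac{1}{12188} \approx -8.2048 \cdot 10^{-5}$)
$G = - \frac{56552321}{12188}$ ($G = - \frac{1}{12188} - 4640 = - \frac{56552321}{12188} \approx -4640.0$)
$\left(-3155 + G\right) - b{\left(-190,73 \right)} = \left(-3155 - \frac{56552321}{12188}\right) - \left(-190\right) 73 = - \frac{95005461}{12188} - -13870 = - \frac{95005461}{12188} + 13870 = \frac{74042099}{12188}$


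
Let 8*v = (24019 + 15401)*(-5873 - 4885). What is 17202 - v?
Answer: 53027247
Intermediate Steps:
v = -53010045 (v = ((24019 + 15401)*(-5873 - 4885))/8 = (39420*(-10758))/8 = (⅛)*(-424080360) = -53010045)
17202 - v = 17202 - 1*(-53010045) = 17202 + 53010045 = 53027247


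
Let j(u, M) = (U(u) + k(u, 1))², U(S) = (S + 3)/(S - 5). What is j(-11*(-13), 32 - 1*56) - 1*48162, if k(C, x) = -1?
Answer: -229299266/4761 ≈ -48162.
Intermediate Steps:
U(S) = (3 + S)/(-5 + S)
j(u, M) = (-1 + (3 + u)/(-5 + u))² (j(u, M) = ((3 + u)/(-5 + u) - 1)² = (-1 + (3 + u)/(-5 + u))²)
j(-11*(-13), 32 - 1*56) - 1*48162 = 64/(-5 - 11*(-13))² - 1*48162 = 64/(-5 + 143)² - 48162 = 64/138² - 48162 = 64*(1/19044) - 48162 = 16/4761 - 48162 = -229299266/4761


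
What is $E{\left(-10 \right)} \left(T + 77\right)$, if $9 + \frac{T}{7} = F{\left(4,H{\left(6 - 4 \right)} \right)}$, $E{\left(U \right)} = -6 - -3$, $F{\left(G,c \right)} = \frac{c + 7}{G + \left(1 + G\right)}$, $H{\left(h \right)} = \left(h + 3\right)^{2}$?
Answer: $- \frac{350}{3} \approx -116.67$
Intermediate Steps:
$H{\left(h \right)} = \left(3 + h\right)^{2}$
$F{\left(G,c \right)} = \frac{7 + c}{1 + 2 G}$
$E{\left(U \right)} = -3$ ($E{\left(U \right)} = -6 + 3 = -3$)
$T = - \frac{343}{9}$ ($T = -63 + 7 \frac{7 + \left(3 + \left(6 - 4\right)\right)^{2}}{1 + 2 \cdot 4} = -63 + 7 \frac{7 + \left(3 + 2\right)^{2}}{1 + 8} = -63 + 7 \frac{7 + 5^{2}}{9} = -63 + 7 \frac{7 + 25}{9} = -63 + 7 \cdot \frac{1}{9} \cdot 32 = -63 + 7 \cdot \frac{32}{9} = -63 + \frac{224}{9} = - \frac{343}{9} \approx -38.111$)
$E{\left(-10 \right)} \left(T + 77\right) = - 3 \left(- \frac{343}{9} + 77\right) = \left(-3\right) \frac{350}{9} = - \frac{350}{3}$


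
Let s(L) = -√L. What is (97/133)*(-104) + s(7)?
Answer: -10088/133 - √7 ≈ -78.495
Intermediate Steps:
(97/133)*(-104) + s(7) = (97/133)*(-104) - √7 = -10088/133 - √7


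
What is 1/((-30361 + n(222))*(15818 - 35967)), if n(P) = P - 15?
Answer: 1/607572946 ≈ 1.6459e-9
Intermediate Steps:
n(P) = -15 + P
1/((-30361 + n(222))*(15818 - 35967)) = 1/((-30361 + (-15 + 222))*(15818 - 35967)) = 1/((-30361 + 207)*(-20149)) = 1/(-30154*(-20149)) = 1/607572946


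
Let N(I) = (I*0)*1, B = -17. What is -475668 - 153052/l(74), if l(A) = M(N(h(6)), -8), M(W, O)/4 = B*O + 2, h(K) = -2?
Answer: -65680447/138 ≈ -4.7595e+5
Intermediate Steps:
N(I) = 0 (N(I) = 0*1 = 0)
M(W, O) = 8 - 68*O (M(W, O) = 4*(-17*O + 2) = 4*(2 - 17*O) = 8 - 68*O)
l(A) = 552 (l(A) = 8 - 68*(-8) = 8 + 544 = 552)
-475668 - 153052/l(74) = -475668 - 153052/552 = -475668 - 153052*1/552 = -475668 - 38263/138 = -65680447/138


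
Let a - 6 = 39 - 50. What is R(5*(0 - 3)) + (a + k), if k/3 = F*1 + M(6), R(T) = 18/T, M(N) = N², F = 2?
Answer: 539/5 ≈ 107.80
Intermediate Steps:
a = -5 (a = 6 + (39 - 50) = 6 - 11 = -5)
k = 114 (k = 3*(2*1 + 6²) = 3*(2 + 36) = 3*38 = 114)
R(5*(0 - 3)) + (a + k) = 18/((5*(0 - 3))) + (-5 + 114) = 18/((5*(-3))) + 109 = 18/(-15) + 109 = 18*(-1/15) + 109 = -6/5 + 109 = 539/5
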